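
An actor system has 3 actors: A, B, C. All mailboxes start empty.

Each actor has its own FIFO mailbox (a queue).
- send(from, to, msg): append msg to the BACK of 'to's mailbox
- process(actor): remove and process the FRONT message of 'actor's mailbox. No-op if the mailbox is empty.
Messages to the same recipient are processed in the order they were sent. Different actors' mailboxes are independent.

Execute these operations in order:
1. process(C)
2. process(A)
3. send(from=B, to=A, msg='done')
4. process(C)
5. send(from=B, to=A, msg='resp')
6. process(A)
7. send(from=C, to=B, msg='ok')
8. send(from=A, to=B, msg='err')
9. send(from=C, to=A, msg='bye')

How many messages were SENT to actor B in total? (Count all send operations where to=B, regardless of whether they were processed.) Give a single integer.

After 1 (process(C)): A:[] B:[] C:[]
After 2 (process(A)): A:[] B:[] C:[]
After 3 (send(from=B, to=A, msg='done')): A:[done] B:[] C:[]
After 4 (process(C)): A:[done] B:[] C:[]
After 5 (send(from=B, to=A, msg='resp')): A:[done,resp] B:[] C:[]
After 6 (process(A)): A:[resp] B:[] C:[]
After 7 (send(from=C, to=B, msg='ok')): A:[resp] B:[ok] C:[]
After 8 (send(from=A, to=B, msg='err')): A:[resp] B:[ok,err] C:[]
After 9 (send(from=C, to=A, msg='bye')): A:[resp,bye] B:[ok,err] C:[]

Answer: 2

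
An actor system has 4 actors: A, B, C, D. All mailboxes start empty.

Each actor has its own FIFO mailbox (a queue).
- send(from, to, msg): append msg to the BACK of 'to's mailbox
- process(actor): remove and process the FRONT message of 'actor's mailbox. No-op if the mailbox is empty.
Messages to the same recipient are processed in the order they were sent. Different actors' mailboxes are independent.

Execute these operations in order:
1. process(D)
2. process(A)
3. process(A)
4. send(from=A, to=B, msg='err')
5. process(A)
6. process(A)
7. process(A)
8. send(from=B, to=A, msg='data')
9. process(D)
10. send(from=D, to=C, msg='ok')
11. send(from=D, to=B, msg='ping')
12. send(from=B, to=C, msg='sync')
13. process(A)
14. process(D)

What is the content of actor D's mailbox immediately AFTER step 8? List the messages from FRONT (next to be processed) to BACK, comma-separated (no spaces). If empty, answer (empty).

After 1 (process(D)): A:[] B:[] C:[] D:[]
After 2 (process(A)): A:[] B:[] C:[] D:[]
After 3 (process(A)): A:[] B:[] C:[] D:[]
After 4 (send(from=A, to=B, msg='err')): A:[] B:[err] C:[] D:[]
After 5 (process(A)): A:[] B:[err] C:[] D:[]
After 6 (process(A)): A:[] B:[err] C:[] D:[]
After 7 (process(A)): A:[] B:[err] C:[] D:[]
After 8 (send(from=B, to=A, msg='data')): A:[data] B:[err] C:[] D:[]

(empty)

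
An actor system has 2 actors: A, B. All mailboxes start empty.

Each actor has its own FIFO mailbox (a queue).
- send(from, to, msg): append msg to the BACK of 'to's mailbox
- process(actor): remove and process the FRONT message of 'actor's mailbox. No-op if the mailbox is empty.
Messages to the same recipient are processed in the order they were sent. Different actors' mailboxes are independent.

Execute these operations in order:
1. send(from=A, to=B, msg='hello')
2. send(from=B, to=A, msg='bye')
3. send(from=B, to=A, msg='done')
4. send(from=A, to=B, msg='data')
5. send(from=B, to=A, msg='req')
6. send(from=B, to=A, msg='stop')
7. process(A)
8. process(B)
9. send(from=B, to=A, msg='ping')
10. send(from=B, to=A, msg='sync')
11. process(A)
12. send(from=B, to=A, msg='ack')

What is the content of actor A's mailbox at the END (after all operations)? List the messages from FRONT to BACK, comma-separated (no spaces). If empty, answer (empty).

Answer: req,stop,ping,sync,ack

Derivation:
After 1 (send(from=A, to=B, msg='hello')): A:[] B:[hello]
After 2 (send(from=B, to=A, msg='bye')): A:[bye] B:[hello]
After 3 (send(from=B, to=A, msg='done')): A:[bye,done] B:[hello]
After 4 (send(from=A, to=B, msg='data')): A:[bye,done] B:[hello,data]
After 5 (send(from=B, to=A, msg='req')): A:[bye,done,req] B:[hello,data]
After 6 (send(from=B, to=A, msg='stop')): A:[bye,done,req,stop] B:[hello,data]
After 7 (process(A)): A:[done,req,stop] B:[hello,data]
After 8 (process(B)): A:[done,req,stop] B:[data]
After 9 (send(from=B, to=A, msg='ping')): A:[done,req,stop,ping] B:[data]
After 10 (send(from=B, to=A, msg='sync')): A:[done,req,stop,ping,sync] B:[data]
After 11 (process(A)): A:[req,stop,ping,sync] B:[data]
After 12 (send(from=B, to=A, msg='ack')): A:[req,stop,ping,sync,ack] B:[data]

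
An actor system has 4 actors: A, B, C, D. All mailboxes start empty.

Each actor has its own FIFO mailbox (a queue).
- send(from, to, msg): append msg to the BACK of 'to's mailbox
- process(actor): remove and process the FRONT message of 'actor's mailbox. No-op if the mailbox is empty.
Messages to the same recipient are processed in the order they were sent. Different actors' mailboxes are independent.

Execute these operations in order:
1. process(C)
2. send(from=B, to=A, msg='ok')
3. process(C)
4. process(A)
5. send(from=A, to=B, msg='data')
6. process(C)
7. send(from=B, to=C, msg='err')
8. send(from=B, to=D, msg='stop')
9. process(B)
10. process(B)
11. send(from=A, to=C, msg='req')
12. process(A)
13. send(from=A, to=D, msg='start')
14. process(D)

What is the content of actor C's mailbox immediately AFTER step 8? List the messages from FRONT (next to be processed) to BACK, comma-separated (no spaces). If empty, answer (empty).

After 1 (process(C)): A:[] B:[] C:[] D:[]
After 2 (send(from=B, to=A, msg='ok')): A:[ok] B:[] C:[] D:[]
After 3 (process(C)): A:[ok] B:[] C:[] D:[]
After 4 (process(A)): A:[] B:[] C:[] D:[]
After 5 (send(from=A, to=B, msg='data')): A:[] B:[data] C:[] D:[]
After 6 (process(C)): A:[] B:[data] C:[] D:[]
After 7 (send(from=B, to=C, msg='err')): A:[] B:[data] C:[err] D:[]
After 8 (send(from=B, to=D, msg='stop')): A:[] B:[data] C:[err] D:[stop]

err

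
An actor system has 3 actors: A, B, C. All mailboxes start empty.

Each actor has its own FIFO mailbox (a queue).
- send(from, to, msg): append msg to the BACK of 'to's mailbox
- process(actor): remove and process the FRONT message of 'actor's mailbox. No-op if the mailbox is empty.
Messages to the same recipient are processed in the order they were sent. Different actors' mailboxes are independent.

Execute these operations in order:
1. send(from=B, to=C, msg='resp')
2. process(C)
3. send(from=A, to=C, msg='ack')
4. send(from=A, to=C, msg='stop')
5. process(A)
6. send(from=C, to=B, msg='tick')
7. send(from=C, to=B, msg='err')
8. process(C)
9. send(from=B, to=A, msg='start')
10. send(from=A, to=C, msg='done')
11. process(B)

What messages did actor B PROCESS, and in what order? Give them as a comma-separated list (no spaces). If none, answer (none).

Answer: tick

Derivation:
After 1 (send(from=B, to=C, msg='resp')): A:[] B:[] C:[resp]
After 2 (process(C)): A:[] B:[] C:[]
After 3 (send(from=A, to=C, msg='ack')): A:[] B:[] C:[ack]
After 4 (send(from=A, to=C, msg='stop')): A:[] B:[] C:[ack,stop]
After 5 (process(A)): A:[] B:[] C:[ack,stop]
After 6 (send(from=C, to=B, msg='tick')): A:[] B:[tick] C:[ack,stop]
After 7 (send(from=C, to=B, msg='err')): A:[] B:[tick,err] C:[ack,stop]
After 8 (process(C)): A:[] B:[tick,err] C:[stop]
After 9 (send(from=B, to=A, msg='start')): A:[start] B:[tick,err] C:[stop]
After 10 (send(from=A, to=C, msg='done')): A:[start] B:[tick,err] C:[stop,done]
After 11 (process(B)): A:[start] B:[err] C:[stop,done]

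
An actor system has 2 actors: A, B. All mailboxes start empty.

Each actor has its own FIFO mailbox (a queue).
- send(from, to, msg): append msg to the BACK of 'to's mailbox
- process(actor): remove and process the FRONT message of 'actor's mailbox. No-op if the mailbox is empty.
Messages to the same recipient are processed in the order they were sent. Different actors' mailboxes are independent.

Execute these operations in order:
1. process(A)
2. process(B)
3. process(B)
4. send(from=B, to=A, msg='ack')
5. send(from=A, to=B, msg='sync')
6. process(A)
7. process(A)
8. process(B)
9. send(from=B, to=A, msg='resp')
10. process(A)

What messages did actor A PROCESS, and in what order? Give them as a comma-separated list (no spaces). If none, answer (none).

Answer: ack,resp

Derivation:
After 1 (process(A)): A:[] B:[]
After 2 (process(B)): A:[] B:[]
After 3 (process(B)): A:[] B:[]
After 4 (send(from=B, to=A, msg='ack')): A:[ack] B:[]
After 5 (send(from=A, to=B, msg='sync')): A:[ack] B:[sync]
After 6 (process(A)): A:[] B:[sync]
After 7 (process(A)): A:[] B:[sync]
After 8 (process(B)): A:[] B:[]
After 9 (send(from=B, to=A, msg='resp')): A:[resp] B:[]
After 10 (process(A)): A:[] B:[]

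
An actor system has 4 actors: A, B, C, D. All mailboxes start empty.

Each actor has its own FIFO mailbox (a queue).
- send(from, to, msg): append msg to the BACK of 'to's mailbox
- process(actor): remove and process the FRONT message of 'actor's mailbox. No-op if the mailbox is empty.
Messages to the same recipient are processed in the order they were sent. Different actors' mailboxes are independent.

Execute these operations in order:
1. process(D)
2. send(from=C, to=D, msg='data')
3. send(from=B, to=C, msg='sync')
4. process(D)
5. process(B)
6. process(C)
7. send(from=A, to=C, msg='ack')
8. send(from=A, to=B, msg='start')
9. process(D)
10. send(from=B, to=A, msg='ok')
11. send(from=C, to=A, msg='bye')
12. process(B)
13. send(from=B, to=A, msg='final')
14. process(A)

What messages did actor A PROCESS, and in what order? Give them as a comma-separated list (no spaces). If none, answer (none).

After 1 (process(D)): A:[] B:[] C:[] D:[]
After 2 (send(from=C, to=D, msg='data')): A:[] B:[] C:[] D:[data]
After 3 (send(from=B, to=C, msg='sync')): A:[] B:[] C:[sync] D:[data]
After 4 (process(D)): A:[] B:[] C:[sync] D:[]
After 5 (process(B)): A:[] B:[] C:[sync] D:[]
After 6 (process(C)): A:[] B:[] C:[] D:[]
After 7 (send(from=A, to=C, msg='ack')): A:[] B:[] C:[ack] D:[]
After 8 (send(from=A, to=B, msg='start')): A:[] B:[start] C:[ack] D:[]
After 9 (process(D)): A:[] B:[start] C:[ack] D:[]
After 10 (send(from=B, to=A, msg='ok')): A:[ok] B:[start] C:[ack] D:[]
After 11 (send(from=C, to=A, msg='bye')): A:[ok,bye] B:[start] C:[ack] D:[]
After 12 (process(B)): A:[ok,bye] B:[] C:[ack] D:[]
After 13 (send(from=B, to=A, msg='final')): A:[ok,bye,final] B:[] C:[ack] D:[]
After 14 (process(A)): A:[bye,final] B:[] C:[ack] D:[]

Answer: ok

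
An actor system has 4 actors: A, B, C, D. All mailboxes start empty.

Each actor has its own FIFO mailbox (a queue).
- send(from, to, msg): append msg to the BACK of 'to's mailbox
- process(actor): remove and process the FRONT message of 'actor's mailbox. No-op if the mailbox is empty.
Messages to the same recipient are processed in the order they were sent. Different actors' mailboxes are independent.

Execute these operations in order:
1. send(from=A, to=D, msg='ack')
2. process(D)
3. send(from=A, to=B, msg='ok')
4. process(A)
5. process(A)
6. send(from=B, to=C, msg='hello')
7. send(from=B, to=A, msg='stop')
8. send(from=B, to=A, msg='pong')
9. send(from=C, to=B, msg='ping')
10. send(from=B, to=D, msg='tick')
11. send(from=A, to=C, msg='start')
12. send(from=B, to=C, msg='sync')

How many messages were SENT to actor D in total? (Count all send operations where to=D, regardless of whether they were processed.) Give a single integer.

After 1 (send(from=A, to=D, msg='ack')): A:[] B:[] C:[] D:[ack]
After 2 (process(D)): A:[] B:[] C:[] D:[]
After 3 (send(from=A, to=B, msg='ok')): A:[] B:[ok] C:[] D:[]
After 4 (process(A)): A:[] B:[ok] C:[] D:[]
After 5 (process(A)): A:[] B:[ok] C:[] D:[]
After 6 (send(from=B, to=C, msg='hello')): A:[] B:[ok] C:[hello] D:[]
After 7 (send(from=B, to=A, msg='stop')): A:[stop] B:[ok] C:[hello] D:[]
After 8 (send(from=B, to=A, msg='pong')): A:[stop,pong] B:[ok] C:[hello] D:[]
After 9 (send(from=C, to=B, msg='ping')): A:[stop,pong] B:[ok,ping] C:[hello] D:[]
After 10 (send(from=B, to=D, msg='tick')): A:[stop,pong] B:[ok,ping] C:[hello] D:[tick]
After 11 (send(from=A, to=C, msg='start')): A:[stop,pong] B:[ok,ping] C:[hello,start] D:[tick]
After 12 (send(from=B, to=C, msg='sync')): A:[stop,pong] B:[ok,ping] C:[hello,start,sync] D:[tick]

Answer: 2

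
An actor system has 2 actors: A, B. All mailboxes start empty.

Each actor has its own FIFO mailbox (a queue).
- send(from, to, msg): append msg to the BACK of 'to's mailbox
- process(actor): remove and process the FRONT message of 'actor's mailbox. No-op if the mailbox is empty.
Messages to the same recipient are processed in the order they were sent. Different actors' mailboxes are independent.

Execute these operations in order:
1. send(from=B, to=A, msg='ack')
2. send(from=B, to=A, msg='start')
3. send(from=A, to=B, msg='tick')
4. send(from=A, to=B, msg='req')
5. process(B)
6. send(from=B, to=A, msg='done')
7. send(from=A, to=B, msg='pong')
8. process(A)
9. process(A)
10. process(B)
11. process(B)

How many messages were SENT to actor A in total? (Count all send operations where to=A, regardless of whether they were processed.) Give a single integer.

After 1 (send(from=B, to=A, msg='ack')): A:[ack] B:[]
After 2 (send(from=B, to=A, msg='start')): A:[ack,start] B:[]
After 3 (send(from=A, to=B, msg='tick')): A:[ack,start] B:[tick]
After 4 (send(from=A, to=B, msg='req')): A:[ack,start] B:[tick,req]
After 5 (process(B)): A:[ack,start] B:[req]
After 6 (send(from=B, to=A, msg='done')): A:[ack,start,done] B:[req]
After 7 (send(from=A, to=B, msg='pong')): A:[ack,start,done] B:[req,pong]
After 8 (process(A)): A:[start,done] B:[req,pong]
After 9 (process(A)): A:[done] B:[req,pong]
After 10 (process(B)): A:[done] B:[pong]
After 11 (process(B)): A:[done] B:[]

Answer: 3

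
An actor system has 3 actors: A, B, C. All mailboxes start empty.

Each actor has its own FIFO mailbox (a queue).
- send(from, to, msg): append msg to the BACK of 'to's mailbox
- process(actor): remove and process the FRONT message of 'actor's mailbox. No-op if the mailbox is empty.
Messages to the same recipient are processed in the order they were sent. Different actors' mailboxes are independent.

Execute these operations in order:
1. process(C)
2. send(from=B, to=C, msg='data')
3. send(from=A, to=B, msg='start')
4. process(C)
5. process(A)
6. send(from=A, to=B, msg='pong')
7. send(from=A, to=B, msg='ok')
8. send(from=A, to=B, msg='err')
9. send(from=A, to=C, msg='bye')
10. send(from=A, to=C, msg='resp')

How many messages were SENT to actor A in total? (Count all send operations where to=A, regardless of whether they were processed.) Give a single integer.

Answer: 0

Derivation:
After 1 (process(C)): A:[] B:[] C:[]
After 2 (send(from=B, to=C, msg='data')): A:[] B:[] C:[data]
After 3 (send(from=A, to=B, msg='start')): A:[] B:[start] C:[data]
After 4 (process(C)): A:[] B:[start] C:[]
After 5 (process(A)): A:[] B:[start] C:[]
After 6 (send(from=A, to=B, msg='pong')): A:[] B:[start,pong] C:[]
After 7 (send(from=A, to=B, msg='ok')): A:[] B:[start,pong,ok] C:[]
After 8 (send(from=A, to=B, msg='err')): A:[] B:[start,pong,ok,err] C:[]
After 9 (send(from=A, to=C, msg='bye')): A:[] B:[start,pong,ok,err] C:[bye]
After 10 (send(from=A, to=C, msg='resp')): A:[] B:[start,pong,ok,err] C:[bye,resp]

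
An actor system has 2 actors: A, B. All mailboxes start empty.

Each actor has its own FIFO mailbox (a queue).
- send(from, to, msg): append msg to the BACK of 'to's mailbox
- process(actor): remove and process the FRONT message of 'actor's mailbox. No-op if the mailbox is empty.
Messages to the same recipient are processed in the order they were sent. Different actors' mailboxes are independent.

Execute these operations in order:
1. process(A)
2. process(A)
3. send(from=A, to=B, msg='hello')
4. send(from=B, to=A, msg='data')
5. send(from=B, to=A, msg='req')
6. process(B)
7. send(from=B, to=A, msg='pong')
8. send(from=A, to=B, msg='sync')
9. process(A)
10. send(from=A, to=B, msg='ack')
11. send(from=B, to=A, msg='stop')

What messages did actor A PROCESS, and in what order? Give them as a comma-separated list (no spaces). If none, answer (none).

After 1 (process(A)): A:[] B:[]
After 2 (process(A)): A:[] B:[]
After 3 (send(from=A, to=B, msg='hello')): A:[] B:[hello]
After 4 (send(from=B, to=A, msg='data')): A:[data] B:[hello]
After 5 (send(from=B, to=A, msg='req')): A:[data,req] B:[hello]
After 6 (process(B)): A:[data,req] B:[]
After 7 (send(from=B, to=A, msg='pong')): A:[data,req,pong] B:[]
After 8 (send(from=A, to=B, msg='sync')): A:[data,req,pong] B:[sync]
After 9 (process(A)): A:[req,pong] B:[sync]
After 10 (send(from=A, to=B, msg='ack')): A:[req,pong] B:[sync,ack]
After 11 (send(from=B, to=A, msg='stop')): A:[req,pong,stop] B:[sync,ack]

Answer: data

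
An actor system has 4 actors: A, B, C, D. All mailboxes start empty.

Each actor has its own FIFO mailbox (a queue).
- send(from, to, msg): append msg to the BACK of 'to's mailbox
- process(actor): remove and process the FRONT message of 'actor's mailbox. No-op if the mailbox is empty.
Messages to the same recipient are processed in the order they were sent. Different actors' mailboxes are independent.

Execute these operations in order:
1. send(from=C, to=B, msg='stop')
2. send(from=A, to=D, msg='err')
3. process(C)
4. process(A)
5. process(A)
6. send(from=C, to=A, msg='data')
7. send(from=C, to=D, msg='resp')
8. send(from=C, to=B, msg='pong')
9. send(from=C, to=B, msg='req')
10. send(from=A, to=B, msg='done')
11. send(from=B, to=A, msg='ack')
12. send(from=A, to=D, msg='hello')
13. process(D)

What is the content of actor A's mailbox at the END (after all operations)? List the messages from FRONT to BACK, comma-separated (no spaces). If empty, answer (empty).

Answer: data,ack

Derivation:
After 1 (send(from=C, to=B, msg='stop')): A:[] B:[stop] C:[] D:[]
After 2 (send(from=A, to=D, msg='err')): A:[] B:[stop] C:[] D:[err]
After 3 (process(C)): A:[] B:[stop] C:[] D:[err]
After 4 (process(A)): A:[] B:[stop] C:[] D:[err]
After 5 (process(A)): A:[] B:[stop] C:[] D:[err]
After 6 (send(from=C, to=A, msg='data')): A:[data] B:[stop] C:[] D:[err]
After 7 (send(from=C, to=D, msg='resp')): A:[data] B:[stop] C:[] D:[err,resp]
After 8 (send(from=C, to=B, msg='pong')): A:[data] B:[stop,pong] C:[] D:[err,resp]
After 9 (send(from=C, to=B, msg='req')): A:[data] B:[stop,pong,req] C:[] D:[err,resp]
After 10 (send(from=A, to=B, msg='done')): A:[data] B:[stop,pong,req,done] C:[] D:[err,resp]
After 11 (send(from=B, to=A, msg='ack')): A:[data,ack] B:[stop,pong,req,done] C:[] D:[err,resp]
After 12 (send(from=A, to=D, msg='hello')): A:[data,ack] B:[stop,pong,req,done] C:[] D:[err,resp,hello]
After 13 (process(D)): A:[data,ack] B:[stop,pong,req,done] C:[] D:[resp,hello]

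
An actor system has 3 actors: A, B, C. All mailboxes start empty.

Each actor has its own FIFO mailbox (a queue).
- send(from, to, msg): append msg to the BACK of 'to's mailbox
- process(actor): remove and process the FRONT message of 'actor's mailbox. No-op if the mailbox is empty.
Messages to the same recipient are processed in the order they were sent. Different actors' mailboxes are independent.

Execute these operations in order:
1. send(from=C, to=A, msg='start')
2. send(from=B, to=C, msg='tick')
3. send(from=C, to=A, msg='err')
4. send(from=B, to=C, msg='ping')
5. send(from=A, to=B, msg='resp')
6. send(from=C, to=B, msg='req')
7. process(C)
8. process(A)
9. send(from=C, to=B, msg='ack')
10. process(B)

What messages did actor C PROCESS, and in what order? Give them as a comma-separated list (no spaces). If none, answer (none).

After 1 (send(from=C, to=A, msg='start')): A:[start] B:[] C:[]
After 2 (send(from=B, to=C, msg='tick')): A:[start] B:[] C:[tick]
After 3 (send(from=C, to=A, msg='err')): A:[start,err] B:[] C:[tick]
After 4 (send(from=B, to=C, msg='ping')): A:[start,err] B:[] C:[tick,ping]
After 5 (send(from=A, to=B, msg='resp')): A:[start,err] B:[resp] C:[tick,ping]
After 6 (send(from=C, to=B, msg='req')): A:[start,err] B:[resp,req] C:[tick,ping]
After 7 (process(C)): A:[start,err] B:[resp,req] C:[ping]
After 8 (process(A)): A:[err] B:[resp,req] C:[ping]
After 9 (send(from=C, to=B, msg='ack')): A:[err] B:[resp,req,ack] C:[ping]
After 10 (process(B)): A:[err] B:[req,ack] C:[ping]

Answer: tick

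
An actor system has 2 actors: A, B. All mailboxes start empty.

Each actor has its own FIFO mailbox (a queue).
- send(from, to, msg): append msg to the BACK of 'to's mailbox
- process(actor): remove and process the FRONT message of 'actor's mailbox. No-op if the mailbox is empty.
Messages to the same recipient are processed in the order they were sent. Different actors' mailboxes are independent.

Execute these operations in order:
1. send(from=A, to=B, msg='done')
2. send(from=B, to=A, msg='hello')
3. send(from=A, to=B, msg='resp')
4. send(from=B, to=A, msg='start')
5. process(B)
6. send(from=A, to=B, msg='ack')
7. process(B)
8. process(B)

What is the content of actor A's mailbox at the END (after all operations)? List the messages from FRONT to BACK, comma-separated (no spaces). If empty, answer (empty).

Answer: hello,start

Derivation:
After 1 (send(from=A, to=B, msg='done')): A:[] B:[done]
After 2 (send(from=B, to=A, msg='hello')): A:[hello] B:[done]
After 3 (send(from=A, to=B, msg='resp')): A:[hello] B:[done,resp]
After 4 (send(from=B, to=A, msg='start')): A:[hello,start] B:[done,resp]
After 5 (process(B)): A:[hello,start] B:[resp]
After 6 (send(from=A, to=B, msg='ack')): A:[hello,start] B:[resp,ack]
After 7 (process(B)): A:[hello,start] B:[ack]
After 8 (process(B)): A:[hello,start] B:[]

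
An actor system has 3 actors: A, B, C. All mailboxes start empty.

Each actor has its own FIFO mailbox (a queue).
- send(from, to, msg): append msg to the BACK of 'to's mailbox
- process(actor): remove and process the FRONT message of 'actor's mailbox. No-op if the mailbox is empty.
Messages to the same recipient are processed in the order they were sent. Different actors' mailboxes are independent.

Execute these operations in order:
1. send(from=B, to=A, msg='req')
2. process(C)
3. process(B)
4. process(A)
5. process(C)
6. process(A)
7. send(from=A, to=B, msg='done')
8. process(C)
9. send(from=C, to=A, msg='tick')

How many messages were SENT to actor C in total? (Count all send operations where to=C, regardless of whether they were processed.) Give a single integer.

Answer: 0

Derivation:
After 1 (send(from=B, to=A, msg='req')): A:[req] B:[] C:[]
After 2 (process(C)): A:[req] B:[] C:[]
After 3 (process(B)): A:[req] B:[] C:[]
After 4 (process(A)): A:[] B:[] C:[]
After 5 (process(C)): A:[] B:[] C:[]
After 6 (process(A)): A:[] B:[] C:[]
After 7 (send(from=A, to=B, msg='done')): A:[] B:[done] C:[]
After 8 (process(C)): A:[] B:[done] C:[]
After 9 (send(from=C, to=A, msg='tick')): A:[tick] B:[done] C:[]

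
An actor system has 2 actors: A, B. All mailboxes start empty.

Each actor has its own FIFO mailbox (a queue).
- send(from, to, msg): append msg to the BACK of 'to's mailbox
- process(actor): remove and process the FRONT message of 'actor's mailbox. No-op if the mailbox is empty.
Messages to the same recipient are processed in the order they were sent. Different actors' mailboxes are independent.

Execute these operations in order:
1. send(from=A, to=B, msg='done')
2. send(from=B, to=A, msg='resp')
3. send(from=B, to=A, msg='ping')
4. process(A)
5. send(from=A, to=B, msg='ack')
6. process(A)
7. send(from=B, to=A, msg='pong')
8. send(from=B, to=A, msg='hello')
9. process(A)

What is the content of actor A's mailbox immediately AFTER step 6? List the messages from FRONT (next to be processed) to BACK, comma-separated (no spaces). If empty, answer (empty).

After 1 (send(from=A, to=B, msg='done')): A:[] B:[done]
After 2 (send(from=B, to=A, msg='resp')): A:[resp] B:[done]
After 3 (send(from=B, to=A, msg='ping')): A:[resp,ping] B:[done]
After 4 (process(A)): A:[ping] B:[done]
After 5 (send(from=A, to=B, msg='ack')): A:[ping] B:[done,ack]
After 6 (process(A)): A:[] B:[done,ack]

(empty)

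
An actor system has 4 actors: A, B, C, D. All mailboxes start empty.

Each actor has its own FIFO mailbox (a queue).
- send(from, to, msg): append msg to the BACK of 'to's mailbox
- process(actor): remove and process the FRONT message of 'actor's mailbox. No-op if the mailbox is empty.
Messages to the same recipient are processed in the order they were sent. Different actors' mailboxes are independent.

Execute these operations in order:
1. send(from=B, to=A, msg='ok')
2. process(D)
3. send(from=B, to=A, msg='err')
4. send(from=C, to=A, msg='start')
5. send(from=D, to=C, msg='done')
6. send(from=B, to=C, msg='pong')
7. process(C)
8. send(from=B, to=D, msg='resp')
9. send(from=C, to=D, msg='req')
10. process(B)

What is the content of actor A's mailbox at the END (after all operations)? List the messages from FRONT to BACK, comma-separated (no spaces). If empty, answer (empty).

Answer: ok,err,start

Derivation:
After 1 (send(from=B, to=A, msg='ok')): A:[ok] B:[] C:[] D:[]
After 2 (process(D)): A:[ok] B:[] C:[] D:[]
After 3 (send(from=B, to=A, msg='err')): A:[ok,err] B:[] C:[] D:[]
After 4 (send(from=C, to=A, msg='start')): A:[ok,err,start] B:[] C:[] D:[]
After 5 (send(from=D, to=C, msg='done')): A:[ok,err,start] B:[] C:[done] D:[]
After 6 (send(from=B, to=C, msg='pong')): A:[ok,err,start] B:[] C:[done,pong] D:[]
After 7 (process(C)): A:[ok,err,start] B:[] C:[pong] D:[]
After 8 (send(from=B, to=D, msg='resp')): A:[ok,err,start] B:[] C:[pong] D:[resp]
After 9 (send(from=C, to=D, msg='req')): A:[ok,err,start] B:[] C:[pong] D:[resp,req]
After 10 (process(B)): A:[ok,err,start] B:[] C:[pong] D:[resp,req]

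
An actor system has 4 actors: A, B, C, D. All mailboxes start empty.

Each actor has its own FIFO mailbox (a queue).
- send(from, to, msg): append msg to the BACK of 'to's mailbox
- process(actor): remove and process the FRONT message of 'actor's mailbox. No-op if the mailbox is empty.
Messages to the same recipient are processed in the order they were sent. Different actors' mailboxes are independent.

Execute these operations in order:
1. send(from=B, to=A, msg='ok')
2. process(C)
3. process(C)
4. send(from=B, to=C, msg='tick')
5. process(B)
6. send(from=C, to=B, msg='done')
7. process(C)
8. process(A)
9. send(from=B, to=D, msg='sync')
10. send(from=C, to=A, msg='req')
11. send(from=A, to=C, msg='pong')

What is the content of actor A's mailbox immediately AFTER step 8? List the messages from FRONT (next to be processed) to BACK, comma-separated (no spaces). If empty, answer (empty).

After 1 (send(from=B, to=A, msg='ok')): A:[ok] B:[] C:[] D:[]
After 2 (process(C)): A:[ok] B:[] C:[] D:[]
After 3 (process(C)): A:[ok] B:[] C:[] D:[]
After 4 (send(from=B, to=C, msg='tick')): A:[ok] B:[] C:[tick] D:[]
After 5 (process(B)): A:[ok] B:[] C:[tick] D:[]
After 6 (send(from=C, to=B, msg='done')): A:[ok] B:[done] C:[tick] D:[]
After 7 (process(C)): A:[ok] B:[done] C:[] D:[]
After 8 (process(A)): A:[] B:[done] C:[] D:[]

(empty)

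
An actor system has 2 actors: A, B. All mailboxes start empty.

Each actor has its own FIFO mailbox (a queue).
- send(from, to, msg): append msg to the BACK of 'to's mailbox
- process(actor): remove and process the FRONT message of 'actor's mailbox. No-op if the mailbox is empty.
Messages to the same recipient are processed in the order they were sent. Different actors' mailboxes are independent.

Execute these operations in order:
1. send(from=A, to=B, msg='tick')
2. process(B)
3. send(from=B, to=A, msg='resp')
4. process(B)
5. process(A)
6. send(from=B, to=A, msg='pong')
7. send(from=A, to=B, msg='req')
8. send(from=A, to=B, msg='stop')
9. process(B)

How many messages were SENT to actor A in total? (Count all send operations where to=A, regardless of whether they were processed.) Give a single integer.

Answer: 2

Derivation:
After 1 (send(from=A, to=B, msg='tick')): A:[] B:[tick]
After 2 (process(B)): A:[] B:[]
After 3 (send(from=B, to=A, msg='resp')): A:[resp] B:[]
After 4 (process(B)): A:[resp] B:[]
After 5 (process(A)): A:[] B:[]
After 6 (send(from=B, to=A, msg='pong')): A:[pong] B:[]
After 7 (send(from=A, to=B, msg='req')): A:[pong] B:[req]
After 8 (send(from=A, to=B, msg='stop')): A:[pong] B:[req,stop]
After 9 (process(B)): A:[pong] B:[stop]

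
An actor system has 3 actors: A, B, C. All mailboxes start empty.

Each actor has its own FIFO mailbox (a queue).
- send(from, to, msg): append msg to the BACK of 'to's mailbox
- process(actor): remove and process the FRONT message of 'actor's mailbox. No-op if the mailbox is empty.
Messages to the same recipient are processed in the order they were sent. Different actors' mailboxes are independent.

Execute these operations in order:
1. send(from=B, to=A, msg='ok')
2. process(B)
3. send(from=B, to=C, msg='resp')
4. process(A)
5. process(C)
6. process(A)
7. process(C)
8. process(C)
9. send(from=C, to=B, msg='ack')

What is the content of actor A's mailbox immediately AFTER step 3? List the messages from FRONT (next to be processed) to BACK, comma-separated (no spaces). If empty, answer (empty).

After 1 (send(from=B, to=A, msg='ok')): A:[ok] B:[] C:[]
After 2 (process(B)): A:[ok] B:[] C:[]
After 3 (send(from=B, to=C, msg='resp')): A:[ok] B:[] C:[resp]

ok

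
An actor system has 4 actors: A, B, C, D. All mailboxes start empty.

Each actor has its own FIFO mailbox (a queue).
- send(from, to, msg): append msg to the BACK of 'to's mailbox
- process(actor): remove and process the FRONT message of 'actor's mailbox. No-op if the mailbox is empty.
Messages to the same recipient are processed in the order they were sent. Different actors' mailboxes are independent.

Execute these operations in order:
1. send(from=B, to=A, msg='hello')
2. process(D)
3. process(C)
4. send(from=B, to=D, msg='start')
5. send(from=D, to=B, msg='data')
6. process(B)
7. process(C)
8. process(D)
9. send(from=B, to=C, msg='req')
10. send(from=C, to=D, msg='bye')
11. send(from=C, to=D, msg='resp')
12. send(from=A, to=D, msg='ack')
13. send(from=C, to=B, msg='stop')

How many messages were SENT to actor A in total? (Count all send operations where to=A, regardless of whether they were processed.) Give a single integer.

After 1 (send(from=B, to=A, msg='hello')): A:[hello] B:[] C:[] D:[]
After 2 (process(D)): A:[hello] B:[] C:[] D:[]
After 3 (process(C)): A:[hello] B:[] C:[] D:[]
After 4 (send(from=B, to=D, msg='start')): A:[hello] B:[] C:[] D:[start]
After 5 (send(from=D, to=B, msg='data')): A:[hello] B:[data] C:[] D:[start]
After 6 (process(B)): A:[hello] B:[] C:[] D:[start]
After 7 (process(C)): A:[hello] B:[] C:[] D:[start]
After 8 (process(D)): A:[hello] B:[] C:[] D:[]
After 9 (send(from=B, to=C, msg='req')): A:[hello] B:[] C:[req] D:[]
After 10 (send(from=C, to=D, msg='bye')): A:[hello] B:[] C:[req] D:[bye]
After 11 (send(from=C, to=D, msg='resp')): A:[hello] B:[] C:[req] D:[bye,resp]
After 12 (send(from=A, to=D, msg='ack')): A:[hello] B:[] C:[req] D:[bye,resp,ack]
After 13 (send(from=C, to=B, msg='stop')): A:[hello] B:[stop] C:[req] D:[bye,resp,ack]

Answer: 1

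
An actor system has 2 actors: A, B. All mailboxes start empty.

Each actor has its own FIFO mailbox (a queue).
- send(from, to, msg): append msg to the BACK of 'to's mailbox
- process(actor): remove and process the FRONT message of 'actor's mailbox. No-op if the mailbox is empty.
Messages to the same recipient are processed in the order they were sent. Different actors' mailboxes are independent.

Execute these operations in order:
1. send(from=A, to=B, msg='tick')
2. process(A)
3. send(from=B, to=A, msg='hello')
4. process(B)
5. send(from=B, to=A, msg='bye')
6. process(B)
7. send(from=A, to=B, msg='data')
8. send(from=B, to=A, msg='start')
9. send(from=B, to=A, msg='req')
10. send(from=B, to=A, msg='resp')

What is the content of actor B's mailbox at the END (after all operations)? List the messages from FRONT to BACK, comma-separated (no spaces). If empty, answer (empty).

Answer: data

Derivation:
After 1 (send(from=A, to=B, msg='tick')): A:[] B:[tick]
After 2 (process(A)): A:[] B:[tick]
After 3 (send(from=B, to=A, msg='hello')): A:[hello] B:[tick]
After 4 (process(B)): A:[hello] B:[]
After 5 (send(from=B, to=A, msg='bye')): A:[hello,bye] B:[]
After 6 (process(B)): A:[hello,bye] B:[]
After 7 (send(from=A, to=B, msg='data')): A:[hello,bye] B:[data]
After 8 (send(from=B, to=A, msg='start')): A:[hello,bye,start] B:[data]
After 9 (send(from=B, to=A, msg='req')): A:[hello,bye,start,req] B:[data]
After 10 (send(from=B, to=A, msg='resp')): A:[hello,bye,start,req,resp] B:[data]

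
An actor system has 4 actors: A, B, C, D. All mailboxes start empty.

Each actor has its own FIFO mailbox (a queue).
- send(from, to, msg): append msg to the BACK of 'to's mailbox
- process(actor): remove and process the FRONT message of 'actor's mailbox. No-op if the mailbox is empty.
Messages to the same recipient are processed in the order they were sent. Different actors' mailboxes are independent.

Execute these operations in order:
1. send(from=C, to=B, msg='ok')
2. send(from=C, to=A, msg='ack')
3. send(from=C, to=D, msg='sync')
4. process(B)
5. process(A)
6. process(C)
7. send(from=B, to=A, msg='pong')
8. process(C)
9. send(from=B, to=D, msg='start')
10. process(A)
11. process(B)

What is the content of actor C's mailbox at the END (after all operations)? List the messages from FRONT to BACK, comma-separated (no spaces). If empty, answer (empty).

After 1 (send(from=C, to=B, msg='ok')): A:[] B:[ok] C:[] D:[]
After 2 (send(from=C, to=A, msg='ack')): A:[ack] B:[ok] C:[] D:[]
After 3 (send(from=C, to=D, msg='sync')): A:[ack] B:[ok] C:[] D:[sync]
After 4 (process(B)): A:[ack] B:[] C:[] D:[sync]
After 5 (process(A)): A:[] B:[] C:[] D:[sync]
After 6 (process(C)): A:[] B:[] C:[] D:[sync]
After 7 (send(from=B, to=A, msg='pong')): A:[pong] B:[] C:[] D:[sync]
After 8 (process(C)): A:[pong] B:[] C:[] D:[sync]
After 9 (send(from=B, to=D, msg='start')): A:[pong] B:[] C:[] D:[sync,start]
After 10 (process(A)): A:[] B:[] C:[] D:[sync,start]
After 11 (process(B)): A:[] B:[] C:[] D:[sync,start]

Answer: (empty)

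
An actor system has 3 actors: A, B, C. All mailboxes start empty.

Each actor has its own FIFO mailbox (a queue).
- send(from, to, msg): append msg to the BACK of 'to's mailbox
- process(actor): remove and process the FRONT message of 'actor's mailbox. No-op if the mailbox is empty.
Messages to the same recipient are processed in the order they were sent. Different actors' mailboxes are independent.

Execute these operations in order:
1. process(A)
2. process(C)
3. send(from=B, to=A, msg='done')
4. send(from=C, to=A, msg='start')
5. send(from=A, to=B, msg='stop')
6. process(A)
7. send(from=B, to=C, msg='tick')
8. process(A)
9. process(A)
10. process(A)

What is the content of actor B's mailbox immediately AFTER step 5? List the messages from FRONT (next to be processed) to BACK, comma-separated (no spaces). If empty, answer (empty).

After 1 (process(A)): A:[] B:[] C:[]
After 2 (process(C)): A:[] B:[] C:[]
After 3 (send(from=B, to=A, msg='done')): A:[done] B:[] C:[]
After 4 (send(from=C, to=A, msg='start')): A:[done,start] B:[] C:[]
After 5 (send(from=A, to=B, msg='stop')): A:[done,start] B:[stop] C:[]

stop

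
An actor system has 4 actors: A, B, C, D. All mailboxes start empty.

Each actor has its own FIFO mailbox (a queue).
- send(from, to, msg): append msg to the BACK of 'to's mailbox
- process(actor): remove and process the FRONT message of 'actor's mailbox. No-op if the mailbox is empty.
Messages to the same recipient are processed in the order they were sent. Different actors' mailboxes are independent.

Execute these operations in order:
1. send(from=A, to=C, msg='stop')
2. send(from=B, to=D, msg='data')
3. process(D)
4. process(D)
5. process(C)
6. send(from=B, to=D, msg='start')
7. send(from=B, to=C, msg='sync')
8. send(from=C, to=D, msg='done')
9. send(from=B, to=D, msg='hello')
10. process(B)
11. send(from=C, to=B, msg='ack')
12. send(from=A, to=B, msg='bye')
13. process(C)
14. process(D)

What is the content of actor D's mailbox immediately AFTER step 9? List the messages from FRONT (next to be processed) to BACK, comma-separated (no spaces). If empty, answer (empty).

After 1 (send(from=A, to=C, msg='stop')): A:[] B:[] C:[stop] D:[]
After 2 (send(from=B, to=D, msg='data')): A:[] B:[] C:[stop] D:[data]
After 3 (process(D)): A:[] B:[] C:[stop] D:[]
After 4 (process(D)): A:[] B:[] C:[stop] D:[]
After 5 (process(C)): A:[] B:[] C:[] D:[]
After 6 (send(from=B, to=D, msg='start')): A:[] B:[] C:[] D:[start]
After 7 (send(from=B, to=C, msg='sync')): A:[] B:[] C:[sync] D:[start]
After 8 (send(from=C, to=D, msg='done')): A:[] B:[] C:[sync] D:[start,done]
After 9 (send(from=B, to=D, msg='hello')): A:[] B:[] C:[sync] D:[start,done,hello]

start,done,hello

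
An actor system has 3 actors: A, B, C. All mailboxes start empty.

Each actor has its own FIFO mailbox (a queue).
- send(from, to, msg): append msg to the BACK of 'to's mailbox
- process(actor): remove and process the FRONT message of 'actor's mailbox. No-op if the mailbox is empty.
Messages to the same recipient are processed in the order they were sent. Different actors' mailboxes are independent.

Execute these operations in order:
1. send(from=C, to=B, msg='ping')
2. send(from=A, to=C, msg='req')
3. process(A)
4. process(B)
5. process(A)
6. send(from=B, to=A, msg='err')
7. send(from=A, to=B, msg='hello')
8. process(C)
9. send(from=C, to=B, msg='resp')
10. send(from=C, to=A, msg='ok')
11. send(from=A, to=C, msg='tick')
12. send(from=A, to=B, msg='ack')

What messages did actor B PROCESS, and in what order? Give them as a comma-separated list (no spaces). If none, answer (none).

After 1 (send(from=C, to=B, msg='ping')): A:[] B:[ping] C:[]
After 2 (send(from=A, to=C, msg='req')): A:[] B:[ping] C:[req]
After 3 (process(A)): A:[] B:[ping] C:[req]
After 4 (process(B)): A:[] B:[] C:[req]
After 5 (process(A)): A:[] B:[] C:[req]
After 6 (send(from=B, to=A, msg='err')): A:[err] B:[] C:[req]
After 7 (send(from=A, to=B, msg='hello')): A:[err] B:[hello] C:[req]
After 8 (process(C)): A:[err] B:[hello] C:[]
After 9 (send(from=C, to=B, msg='resp')): A:[err] B:[hello,resp] C:[]
After 10 (send(from=C, to=A, msg='ok')): A:[err,ok] B:[hello,resp] C:[]
After 11 (send(from=A, to=C, msg='tick')): A:[err,ok] B:[hello,resp] C:[tick]
After 12 (send(from=A, to=B, msg='ack')): A:[err,ok] B:[hello,resp,ack] C:[tick]

Answer: ping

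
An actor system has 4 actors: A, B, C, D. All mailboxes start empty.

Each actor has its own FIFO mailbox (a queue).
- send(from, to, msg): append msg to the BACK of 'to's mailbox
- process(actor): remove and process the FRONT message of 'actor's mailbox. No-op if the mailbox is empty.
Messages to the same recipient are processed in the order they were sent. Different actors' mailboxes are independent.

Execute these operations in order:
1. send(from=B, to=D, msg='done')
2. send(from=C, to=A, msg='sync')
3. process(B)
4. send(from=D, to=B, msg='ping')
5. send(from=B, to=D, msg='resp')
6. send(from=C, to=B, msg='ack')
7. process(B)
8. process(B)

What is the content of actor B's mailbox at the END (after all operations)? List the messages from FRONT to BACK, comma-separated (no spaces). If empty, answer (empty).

Answer: (empty)

Derivation:
After 1 (send(from=B, to=D, msg='done')): A:[] B:[] C:[] D:[done]
After 2 (send(from=C, to=A, msg='sync')): A:[sync] B:[] C:[] D:[done]
After 3 (process(B)): A:[sync] B:[] C:[] D:[done]
After 4 (send(from=D, to=B, msg='ping')): A:[sync] B:[ping] C:[] D:[done]
After 5 (send(from=B, to=D, msg='resp')): A:[sync] B:[ping] C:[] D:[done,resp]
After 6 (send(from=C, to=B, msg='ack')): A:[sync] B:[ping,ack] C:[] D:[done,resp]
After 7 (process(B)): A:[sync] B:[ack] C:[] D:[done,resp]
After 8 (process(B)): A:[sync] B:[] C:[] D:[done,resp]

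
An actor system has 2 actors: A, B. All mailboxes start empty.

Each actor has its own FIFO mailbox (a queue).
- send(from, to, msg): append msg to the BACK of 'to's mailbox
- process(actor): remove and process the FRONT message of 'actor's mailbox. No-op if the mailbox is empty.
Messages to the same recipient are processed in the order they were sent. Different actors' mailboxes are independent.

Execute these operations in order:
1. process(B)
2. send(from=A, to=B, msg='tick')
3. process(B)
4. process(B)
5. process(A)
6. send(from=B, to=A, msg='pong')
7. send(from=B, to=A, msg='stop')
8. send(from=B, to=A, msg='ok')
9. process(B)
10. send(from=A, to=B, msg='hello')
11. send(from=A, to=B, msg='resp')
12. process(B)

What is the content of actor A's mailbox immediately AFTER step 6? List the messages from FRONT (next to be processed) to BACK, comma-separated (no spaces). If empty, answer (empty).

After 1 (process(B)): A:[] B:[]
After 2 (send(from=A, to=B, msg='tick')): A:[] B:[tick]
After 3 (process(B)): A:[] B:[]
After 4 (process(B)): A:[] B:[]
After 5 (process(A)): A:[] B:[]
After 6 (send(from=B, to=A, msg='pong')): A:[pong] B:[]

pong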